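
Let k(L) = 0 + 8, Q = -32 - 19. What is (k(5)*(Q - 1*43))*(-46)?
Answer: 34592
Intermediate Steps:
Q = -51
k(L) = 8
(k(5)*(Q - 1*43))*(-46) = (8*(-51 - 1*43))*(-46) = (8*(-51 - 43))*(-46) = (8*(-94))*(-46) = -752*(-46) = 34592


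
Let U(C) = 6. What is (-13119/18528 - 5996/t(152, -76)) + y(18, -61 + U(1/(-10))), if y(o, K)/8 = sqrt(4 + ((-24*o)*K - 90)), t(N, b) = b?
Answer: 9174737/117344 + 8*sqrt(23674) ≈ 1309.1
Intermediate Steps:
y(o, K) = 8*sqrt(-86 - 24*K*o) (y(o, K) = 8*sqrt(4 + ((-24*o)*K - 90)) = 8*sqrt(4 + (-24*K*o - 90)) = 8*sqrt(4 + (-90 - 24*K*o)) = 8*sqrt(-86 - 24*K*o))
(-13119/18528 - 5996/t(152, -76)) + y(18, -61 + U(1/(-10))) = (-13119/18528 - 5996/(-76)) + 8*sqrt(-86 - 24*(-61 + 6)*18) = (-13119*1/18528 - 5996*(-1/76)) + 8*sqrt(-86 - 24*(-55)*18) = (-4373/6176 + 1499/19) + 8*sqrt(-86 + 23760) = 9174737/117344 + 8*sqrt(23674)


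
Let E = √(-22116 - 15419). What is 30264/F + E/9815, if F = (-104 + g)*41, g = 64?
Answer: -3783/205 + I*√37535/9815 ≈ -18.454 + 0.019739*I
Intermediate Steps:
F = -1640 (F = (-104 + 64)*41 = -40*41 = -1640)
E = I*√37535 (E = √(-37535) = I*√37535 ≈ 193.74*I)
30264/F + E/9815 = 30264/(-1640) + (I*√37535)/9815 = 30264*(-1/1640) + (I*√37535)*(1/9815) = -3783/205 + I*√37535/9815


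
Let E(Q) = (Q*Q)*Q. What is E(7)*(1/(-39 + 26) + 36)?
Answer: 160181/13 ≈ 12322.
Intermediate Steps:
E(Q) = Q**3 (E(Q) = Q**2*Q = Q**3)
E(7)*(1/(-39 + 26) + 36) = 7**3*(1/(-39 + 26) + 36) = 343*(1/(-13) + 36) = 343*(-1/13 + 36) = 343*(467/13) = 160181/13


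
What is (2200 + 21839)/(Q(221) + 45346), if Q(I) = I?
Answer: 2671/5063 ≈ 0.52755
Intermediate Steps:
(2200 + 21839)/(Q(221) + 45346) = (2200 + 21839)/(221 + 45346) = 24039/45567 = 24039*(1/45567) = 2671/5063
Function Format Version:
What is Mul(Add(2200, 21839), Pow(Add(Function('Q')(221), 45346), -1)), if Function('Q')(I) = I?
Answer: Rational(2671, 5063) ≈ 0.52755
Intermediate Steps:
Mul(Add(2200, 21839), Pow(Add(Function('Q')(221), 45346), -1)) = Mul(Add(2200, 21839), Pow(Add(221, 45346), -1)) = Mul(24039, Pow(45567, -1)) = Mul(24039, Rational(1, 45567)) = Rational(2671, 5063)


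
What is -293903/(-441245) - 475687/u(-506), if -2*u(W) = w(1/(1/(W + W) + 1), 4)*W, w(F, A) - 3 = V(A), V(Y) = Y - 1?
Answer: -209448365561/669809910 ≈ -312.70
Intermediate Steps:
V(Y) = -1 + Y
w(F, A) = 2 + A (w(F, A) = 3 + (-1 + A) = 2 + A)
u(W) = -3*W (u(W) = -(2 + 4)*W/2 = -3*W)
-293903/(-441245) - 475687/u(-506) = -293903/(-441245) - 475687/((-3*(-506))) = -293903*(-1/441245) - 475687/1518 = 293903/441245 - 475687*1/1518 = 293903/441245 - 475687/1518 = -209448365561/669809910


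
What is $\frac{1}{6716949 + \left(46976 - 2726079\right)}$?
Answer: $\frac{1}{4037846} \approx 2.4766 \cdot 10^{-7}$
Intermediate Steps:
$\frac{1}{6716949 + \left(46976 - 2726079\right)} = \frac{1}{6716949 - 2679103} = \frac{1}{4037846}$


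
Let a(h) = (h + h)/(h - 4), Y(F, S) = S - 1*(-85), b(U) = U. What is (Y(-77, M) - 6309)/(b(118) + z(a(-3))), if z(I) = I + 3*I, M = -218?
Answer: -22547/425 ≈ -53.052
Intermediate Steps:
Y(F, S) = 85 + S (Y(F, S) = S + 85 = 85 + S)
a(h) = 2*h/(-4 + h) (a(h) = (2*h)/(-4 + h) = 2*h/(-4 + h))
z(I) = 4*I
(Y(-77, M) - 6309)/(b(118) + z(a(-3))) = ((85 - 218) - 6309)/(118 + 4*(2*(-3)/(-4 - 3))) = (-133 - 6309)/(118 + 4*(2*(-3)/(-7))) = -6442/(118 + 4*(2*(-3)*(-⅐))) = -6442/(118 + 4*(6/7)) = -6442/(118 + 24/7) = -6442/850/7 = -6442*7/850 = -22547/425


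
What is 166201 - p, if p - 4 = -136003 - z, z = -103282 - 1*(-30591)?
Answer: 229509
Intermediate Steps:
z = -72691 (z = -103282 + 30591 = -72691)
p = -63308 (p = 4 + (-136003 - 1*(-72691)) = 4 + (-136003 + 72691) = 4 - 63312 = -63308)
166201 - p = 166201 - 1*(-63308) = 166201 + 63308 = 229509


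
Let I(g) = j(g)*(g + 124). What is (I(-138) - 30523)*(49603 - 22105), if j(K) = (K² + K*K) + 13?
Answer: -15507139626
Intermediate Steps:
j(K) = 13 + 2*K² (j(K) = (K² + K²) + 13 = 2*K² + 13 = 13 + 2*K²)
I(g) = (13 + 2*g²)*(124 + g) (I(g) = (13 + 2*g²)*(g + 124) = (13 + 2*g²)*(124 + g))
(I(-138) - 30523)*(49603 - 22105) = ((13 + 2*(-138)²)*(124 - 138) - 30523)*(49603 - 22105) = ((13 + 2*19044)*(-14) - 30523)*27498 = ((13 + 38088)*(-14) - 30523)*27498 = (38101*(-14) - 30523)*27498 = (-533414 - 30523)*27498 = -563937*27498 = -15507139626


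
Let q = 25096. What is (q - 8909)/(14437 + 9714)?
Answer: 16187/24151 ≈ 0.67024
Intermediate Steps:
(q - 8909)/(14437 + 9714) = (25096 - 8909)/(14437 + 9714) = 16187/24151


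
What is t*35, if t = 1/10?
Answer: 7/2 ≈ 3.5000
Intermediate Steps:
t = ⅒ ≈ 0.10000
t*35 = (⅒)*35 = 7/2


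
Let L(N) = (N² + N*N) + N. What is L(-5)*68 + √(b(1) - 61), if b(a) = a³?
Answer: 3060 + 2*I*√15 ≈ 3060.0 + 7.746*I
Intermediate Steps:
L(N) = N + 2*N² (L(N) = (N² + N²) + N = 2*N² + N = N + 2*N²)
L(-5)*68 + √(b(1) - 61) = -5*(1 + 2*(-5))*68 + √(1³ - 61) = -5*(1 - 10)*68 + √(1 - 61) = -5*(-9)*68 + √(-60) = 45*68 + 2*I*√15 = 3060 + 2*I*√15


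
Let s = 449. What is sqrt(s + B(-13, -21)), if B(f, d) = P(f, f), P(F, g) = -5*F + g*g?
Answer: sqrt(683) ≈ 26.134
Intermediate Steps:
P(F, g) = g**2 - 5*F (P(F, g) = -5*F + g**2 = g**2 - 5*F)
B(f, d) = f**2 - 5*f
sqrt(s + B(-13, -21)) = sqrt(449 - 13*(-5 - 13)) = sqrt(449 - 13*(-18)) = sqrt(449 + 234) = sqrt(683)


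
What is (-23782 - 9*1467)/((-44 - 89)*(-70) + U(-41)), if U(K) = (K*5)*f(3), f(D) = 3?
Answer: -7397/1739 ≈ -4.2536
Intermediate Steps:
U(K) = 15*K (U(K) = (K*5)*3 = (5*K)*3 = 15*K)
(-23782 - 9*1467)/((-44 - 89)*(-70) + U(-41)) = (-23782 - 9*1467)/((-44 - 89)*(-70) + 15*(-41)) = (-23782 - 13203)/(-133*(-70) - 615) = -36985/(9310 - 615) = -36985/8695 = -36985*1/8695 = -7397/1739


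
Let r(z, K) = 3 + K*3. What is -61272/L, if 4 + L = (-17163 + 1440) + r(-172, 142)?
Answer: 30636/7649 ≈ 4.0052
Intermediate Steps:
r(z, K) = 3 + 3*K
L = -15298 (L = -4 + ((-17163 + 1440) + (3 + 3*142)) = -4 + (-15723 + (3 + 426)) = -4 + (-15723 + 429) = -4 - 15294 = -15298)
-61272/L = -61272/(-15298) = -61272*(-1/15298) = 30636/7649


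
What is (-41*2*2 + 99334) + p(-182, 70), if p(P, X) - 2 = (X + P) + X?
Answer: 99130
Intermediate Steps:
p(P, X) = 2 + P + 2*X (p(P, X) = 2 + ((X + P) + X) = 2 + ((P + X) + X) = 2 + (P + 2*X) = 2 + P + 2*X)
(-41*2*2 + 99334) + p(-182, 70) = (-41*2*2 + 99334) + (2 - 182 + 2*70) = (-82*2 + 99334) + (2 - 182 + 140) = (-164 + 99334) - 40 = 99170 - 40 = 99130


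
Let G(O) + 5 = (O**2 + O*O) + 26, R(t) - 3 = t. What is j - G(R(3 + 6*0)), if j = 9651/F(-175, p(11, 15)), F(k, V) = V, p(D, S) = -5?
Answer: -10116/5 ≈ -2023.2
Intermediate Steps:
R(t) = 3 + t
G(O) = 21 + 2*O**2 (G(O) = -5 + ((O**2 + O*O) + 26) = -5 + ((O**2 + O**2) + 26) = -5 + (2*O**2 + 26) = -5 + (26 + 2*O**2) = 21 + 2*O**2)
j = -9651/5 (j = 9651/(-5) = 9651*(-1/5) = -9651/5 ≈ -1930.2)
j - G(R(3 + 6*0)) = -9651/5 - (21 + 2*(3 + (3 + 6*0))**2) = -9651/5 - (21 + 2*(3 + (3 + 0))**2) = -9651/5 - (21 + 2*(3 + 3)**2) = -9651/5 - (21 + 2*6**2) = -9651/5 - (21 + 2*36) = -9651/5 - (21 + 72) = -9651/5 - 1*93 = -9651/5 - 93 = -10116/5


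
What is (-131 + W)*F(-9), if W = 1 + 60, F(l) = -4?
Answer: 280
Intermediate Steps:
W = 61
(-131 + W)*F(-9) = (-131 + 61)*(-4) = -70*(-4) = 280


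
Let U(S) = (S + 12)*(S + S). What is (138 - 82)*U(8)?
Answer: 17920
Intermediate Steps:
U(S) = 2*S*(12 + S) (U(S) = (12 + S)*(2*S) = 2*S*(12 + S))
(138 - 82)*U(8) = (138 - 82)*(2*8*(12 + 8)) = 56*(2*8*20) = 56*320 = 17920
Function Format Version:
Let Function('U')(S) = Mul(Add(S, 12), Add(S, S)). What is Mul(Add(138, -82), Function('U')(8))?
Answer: 17920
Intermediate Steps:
Function('U')(S) = Mul(2, S, Add(12, S)) (Function('U')(S) = Mul(Add(12, S), Mul(2, S)) = Mul(2, S, Add(12, S)))
Mul(Add(138, -82), Function('U')(8)) = Mul(Add(138, -82), Mul(2, 8, Add(12, 8))) = Mul(56, Mul(2, 8, 20)) = Mul(56, 320) = 17920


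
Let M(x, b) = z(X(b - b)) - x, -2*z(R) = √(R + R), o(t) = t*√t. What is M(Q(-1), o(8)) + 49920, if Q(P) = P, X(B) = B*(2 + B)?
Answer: 49921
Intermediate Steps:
o(t) = t^(3/2)
z(R) = -√2*√R/2 (z(R) = -√(R + R)/2 = -√2*√R/2)
M(x, b) = -x (M(x, b) = -√2*√((b - b)*(2 + (b - b)))/2 - x = -√2*√(0*(2 + 0))/2 - x = -√2*√(0*2)/2 - x = -√2*√0/2 - x = -½*√2*0 - x = 0 - x = -x)
M(Q(-1), o(8)) + 49920 = -1*(-1) + 49920 = 1 + 49920 = 49921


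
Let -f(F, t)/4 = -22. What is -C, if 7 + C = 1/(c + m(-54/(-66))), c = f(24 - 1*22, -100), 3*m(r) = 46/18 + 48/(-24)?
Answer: 16640/2381 ≈ 6.9887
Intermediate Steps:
f(F, t) = 88 (f(F, t) = -4*(-22) = 88)
m(r) = 5/27 (m(r) = (46/18 + 48/(-24))/3 = (46*(1/18) + 48*(-1/24))/3 = (23/9 - 2)/3 = (1/3)*(5/9) = 5/27)
c = 88
C = -16640/2381 (C = -7 + 1/(88 + 5/27) = -7 + 1/(2381/27) = -7 + 27/2381 = -16640/2381 ≈ -6.9887)
-C = -1*(-16640/2381) = 16640/2381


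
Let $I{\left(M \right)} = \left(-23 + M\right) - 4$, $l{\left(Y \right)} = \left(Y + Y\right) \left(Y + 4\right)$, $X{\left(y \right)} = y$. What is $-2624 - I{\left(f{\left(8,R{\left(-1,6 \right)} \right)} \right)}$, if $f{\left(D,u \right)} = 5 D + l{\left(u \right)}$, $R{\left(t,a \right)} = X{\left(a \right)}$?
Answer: $-2757$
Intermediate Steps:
$R{\left(t,a \right)} = a$
$l{\left(Y \right)} = 2 Y \left(4 + Y\right)$
$f{\left(D,u \right)} = 5 D + 2 u \left(4 + u\right)$
$I{\left(M \right)} = -27 + M$
$-2624 - I{\left(f{\left(8,R{\left(-1,6 \right)} \right)} \right)} = -2624 - \left(-27 + \left(5 \cdot 8 + 2 \cdot 6 \left(4 + 6\right)\right)\right) = -2624 - \left(-27 + \left(40 + 2 \cdot 6 \cdot 10\right)\right) = -2624 - \left(-27 + \left(40 + 120\right)\right) = -2624 - \left(-27 + 160\right) = -2624 - 133 = -2757$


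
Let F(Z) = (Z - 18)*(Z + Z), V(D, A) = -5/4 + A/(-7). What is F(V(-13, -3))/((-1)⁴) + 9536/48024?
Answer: 73229627/2353176 ≈ 31.119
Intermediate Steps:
V(D, A) = -5/4 - A/7 (V(D, A) = -5*¼ + A*(-⅐) = -5/4 - A/7)
F(Z) = 2*Z*(-18 + Z) (F(Z) = (-18 + Z)*(2*Z) = 2*Z*(-18 + Z))
F(V(-13, -3))/((-1)⁴) + 9536/48024 = (2*(-5/4 - ⅐*(-3))*(-18 + (-5/4 - ⅐*(-3))))/((-1)⁴) + 9536/48024 = (2*(-5/4 + 3/7)*(-18 + (-5/4 + 3/7)))/1 + 9536*(1/48024) = (2*(-23/28)*(-18 - 23/28))*1 + 1192/6003 = (2*(-23/28)*(-527/28))*1 + 1192/6003 = (12121/392)*1 + 1192/6003 = 12121/392 + 1192/6003 = 73229627/2353176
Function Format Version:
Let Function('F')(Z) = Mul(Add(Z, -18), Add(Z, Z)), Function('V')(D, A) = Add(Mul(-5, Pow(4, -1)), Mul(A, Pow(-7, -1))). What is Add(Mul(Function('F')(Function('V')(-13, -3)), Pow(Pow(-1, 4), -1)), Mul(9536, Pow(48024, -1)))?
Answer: Rational(73229627, 2353176) ≈ 31.119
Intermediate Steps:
Function('V')(D, A) = Add(Rational(-5, 4), Mul(Rational(-1, 7), A)) (Function('V')(D, A) = Add(Mul(-5, Rational(1, 4)), Mul(A, Rational(-1, 7))) = Add(Rational(-5, 4), Mul(Rational(-1, 7), A)))
Function('F')(Z) = Mul(2, Z, Add(-18, Z)) (Function('F')(Z) = Mul(Add(-18, Z), Mul(2, Z)) = Mul(2, Z, Add(-18, Z)))
Add(Mul(Function('F')(Function('V')(-13, -3)), Pow(Pow(-1, 4), -1)), Mul(9536, Pow(48024, -1))) = Add(Mul(Mul(2, Add(Rational(-5, 4), Mul(Rational(-1, 7), -3)), Add(-18, Add(Rational(-5, 4), Mul(Rational(-1, 7), -3)))), Pow(Pow(-1, 4), -1)), Mul(9536, Pow(48024, -1))) = Add(Mul(Mul(2, Add(Rational(-5, 4), Rational(3, 7)), Add(-18, Add(Rational(-5, 4), Rational(3, 7)))), Pow(1, -1)), Mul(9536, Rational(1, 48024))) = Add(Mul(Mul(2, Rational(-23, 28), Add(-18, Rational(-23, 28))), 1), Rational(1192, 6003)) = Add(Mul(Mul(2, Rational(-23, 28), Rational(-527, 28)), 1), Rational(1192, 6003)) = Add(Mul(Rational(12121, 392), 1), Rational(1192, 6003)) = Add(Rational(12121, 392), Rational(1192, 6003)) = Rational(73229627, 2353176)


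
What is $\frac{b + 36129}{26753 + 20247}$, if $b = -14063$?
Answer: $\frac{11033}{23500} \approx 0.46949$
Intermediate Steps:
$\frac{b + 36129}{26753 + 20247} = \frac{-14063 + 36129}{26753 + 20247} = \frac{22066}{47000} = 22066 \cdot \frac{1}{47000} = \frac{11033}{23500}$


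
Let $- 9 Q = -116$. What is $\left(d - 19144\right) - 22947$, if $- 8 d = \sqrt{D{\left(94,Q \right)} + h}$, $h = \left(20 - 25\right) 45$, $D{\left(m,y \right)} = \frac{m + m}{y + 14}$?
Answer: $-42091 - \frac{3 i \sqrt{2931}}{88} \approx -42091.0 - 1.8456 i$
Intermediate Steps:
$Q = \frac{116}{9}$ ($Q = \left(- \frac{1}{9}\right) \left(-116\right) = \frac{116}{9} \approx 12.889$)
$D{\left(m,y \right)} = \frac{2 m}{14 + y}$
$h = -225$ ($h = \left(-5\right) 45 = -225$)
$d = - \frac{3 i \sqrt{2931}}{88}$ ($d = - \frac{\sqrt{2 \cdot 94 \frac{1}{14 + \frac{116}{9}} - 225}}{8} = - \frac{\sqrt{2 \cdot 94 \frac{1}{\frac{242}{9}} - 225}}{8} = - \frac{\sqrt{2 \cdot 94 \cdot \frac{9}{242} - 225}}{8} = - \frac{\sqrt{\frac{846}{121} - 225}}{8} = - \frac{\sqrt{- \frac{26379}{121}}}{8} = - \frac{\frac{3}{11} i \sqrt{2931}}{8} = - \frac{3 i \sqrt{2931}}{88} \approx - 1.8456 i$)
$\left(d - 19144\right) - 22947 = \left(- \frac{3 i \sqrt{2931}}{88} - 19144\right) - 22947 = \left(-19144 - \frac{3 i \sqrt{2931}}{88}\right) - 22947 = -42091 - \frac{3 i \sqrt{2931}}{88}$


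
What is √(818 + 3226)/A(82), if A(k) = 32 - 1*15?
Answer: 2*√1011/17 ≈ 3.7407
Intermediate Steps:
A(k) = 17 (A(k) = 32 - 15 = 17)
√(818 + 3226)/A(82) = √(818 + 3226)/17 = √4044*(1/17) = (2*√1011)*(1/17) = 2*√1011/17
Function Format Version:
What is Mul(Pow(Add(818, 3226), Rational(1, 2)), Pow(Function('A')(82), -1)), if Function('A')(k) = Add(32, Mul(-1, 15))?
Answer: Mul(Rational(2, 17), Pow(1011, Rational(1, 2))) ≈ 3.7407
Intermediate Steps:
Function('A')(k) = 17 (Function('A')(k) = Add(32, -15) = 17)
Mul(Pow(Add(818, 3226), Rational(1, 2)), Pow(Function('A')(82), -1)) = Mul(Pow(Add(818, 3226), Rational(1, 2)), Pow(17, -1)) = Mul(Pow(4044, Rational(1, 2)), Rational(1, 17)) = Mul(Mul(2, Pow(1011, Rational(1, 2))), Rational(1, 17)) = Mul(Rational(2, 17), Pow(1011, Rational(1, 2)))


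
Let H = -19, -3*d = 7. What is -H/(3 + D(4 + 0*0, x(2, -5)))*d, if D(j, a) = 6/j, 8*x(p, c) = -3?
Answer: -266/27 ≈ -9.8519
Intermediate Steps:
x(p, c) = -3/8 (x(p, c) = (1/8)*(-3) = -3/8)
d = -7/3 (d = -1/3*7 = -7/3 ≈ -2.3333)
-H/(3 + D(4 + 0*0, x(2, -5)))*d = --19/(3 + 6/(4 + 0*0))*(-7)/3 = --19/(3 + 6/(4 + 0))*(-7)/3 = --19/(3 + 6/4)*(-7)/3 = --19/(3 + 6*(1/4))*(-7)/3 = --19/(3 + 3/2)*(-7)/3 = --19/(9/2)*(-7)/3 = -(2/9)*(-19)*(-7)/3 = -(-38)*(-7)/(9*3) = -1*266/27 = -266/27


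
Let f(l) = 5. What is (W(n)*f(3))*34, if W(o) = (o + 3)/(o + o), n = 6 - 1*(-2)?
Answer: 935/8 ≈ 116.88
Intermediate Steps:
n = 8 (n = 6 + 2 = 8)
W(o) = (3 + o)/(2*o) (W(o) = (3 + o)/((2*o)) = (3 + o)*(1/(2*o)) = (3 + o)/(2*o))
(W(n)*f(3))*34 = (((1/2)*(3 + 8)/8)*5)*34 = (((1/2)*(1/8)*11)*5)*34 = ((11/16)*5)*34 = (55/16)*34 = 935/8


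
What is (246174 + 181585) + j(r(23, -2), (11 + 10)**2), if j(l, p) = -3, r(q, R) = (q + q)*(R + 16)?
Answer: 427756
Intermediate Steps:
r(q, R) = 2*q*(16 + R) (r(q, R) = (2*q)*(16 + R) = 2*q*(16 + R))
(246174 + 181585) + j(r(23, -2), (11 + 10)**2) = (246174 + 181585) - 3 = 427759 - 3 = 427756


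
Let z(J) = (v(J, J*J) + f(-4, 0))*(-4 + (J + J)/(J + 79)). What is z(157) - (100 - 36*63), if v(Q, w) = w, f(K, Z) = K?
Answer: -7507351/118 ≈ -63622.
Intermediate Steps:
z(J) = (-4 + J²)*(-4 + 2*J/(79 + J)) (z(J) = (J*J - 4)*(-4 + (J + J)/(J + 79)) = (J² - 4)*(-4 + (2*J)/(79 + J)) = (-4 + J²)*(-4 + 2*J/(79 + J)))
z(157) - (100 - 36*63) = 2*(632 - 1*157³ - 158*157² + 4*157)/(79 + 157) - (100 - 36*63) = 2*(632 - 1*3869893 - 158*24649 + 628)/236 - (100 - 2268) = 2*(1/236)*(632 - 3869893 - 3894542 + 628) - 1*(-2168) = 2*(1/236)*(-7763175) + 2168 = -7763175/118 + 2168 = -7507351/118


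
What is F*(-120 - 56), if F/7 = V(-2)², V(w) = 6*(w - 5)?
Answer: -2173248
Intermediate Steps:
V(w) = -30 + 6*w (V(w) = 6*(-5 + w) = -30 + 6*w)
F = 12348 (F = 7*(-30 + 6*(-2))² = 7*(-30 - 12)² = 7*(-42)² = 7*1764 = 12348)
F*(-120 - 56) = 12348*(-120 - 56) = 12348*(-176) = -2173248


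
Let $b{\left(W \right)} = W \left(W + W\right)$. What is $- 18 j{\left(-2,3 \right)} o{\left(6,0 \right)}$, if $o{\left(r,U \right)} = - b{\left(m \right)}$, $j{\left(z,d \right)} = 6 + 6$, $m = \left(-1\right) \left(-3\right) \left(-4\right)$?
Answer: $62208$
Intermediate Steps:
$m = -12$ ($m = 3 \left(-4\right) = -12$)
$b{\left(W \right)} = 2 W^{2}$ ($b{\left(W \right)} = W 2 W = 2 W^{2}$)
$j{\left(z,d \right)} = 12$
$o{\left(r,U \right)} = -288$ ($o{\left(r,U \right)} = - 2 \left(-12\right)^{2} = - 2 \cdot 144 = \left(-1\right) 288 = -288$)
$- 18 j{\left(-2,3 \right)} o{\left(6,0 \right)} = \left(-18\right) 12 \left(-288\right) = \left(-216\right) \left(-288\right) = 62208$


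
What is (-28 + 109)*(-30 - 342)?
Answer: -30132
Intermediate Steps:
(-28 + 109)*(-30 - 342) = 81*(-372) = -30132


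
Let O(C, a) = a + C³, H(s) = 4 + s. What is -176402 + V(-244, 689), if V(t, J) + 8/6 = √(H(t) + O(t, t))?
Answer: -529210/3 + 2*I*√3631817 ≈ -1.764e+5 + 3811.5*I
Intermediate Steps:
V(t, J) = -4/3 + √(4 + t³ + 2*t) (V(t, J) = -4/3 + √((4 + t) + (t + t³)) = -4/3 + √(4 + t³ + 2*t))
-176402 + V(-244, 689) = -176402 + (-4/3 + √(4 + (-244)³ + 2*(-244))) = -176402 + (-4/3 + √(4 - 14526784 - 488)) = -176402 + (-4/3 + √(-14527268)) = -176402 + (-4/3 + 2*I*√3631817) = -529210/3 + 2*I*√3631817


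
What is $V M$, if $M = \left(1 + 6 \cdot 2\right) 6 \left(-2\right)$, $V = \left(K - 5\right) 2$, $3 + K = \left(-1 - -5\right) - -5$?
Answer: $-312$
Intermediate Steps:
$K = 6$ ($K = -3 - -9 = -3 + \left(\left(-1 + 5\right) + 5\right) = -3 + \left(4 + 5\right) = -3 + 9 = 6$)
$V = 2$ ($V = \left(6 - 5\right) 2 = 1 \cdot 2 = 2$)
$M = -156$ ($M = \left(1 + 12\right) 6 \left(-2\right) = 13 \cdot 6 \left(-2\right) = 78 \left(-2\right) = -156$)
$V M = 2 \left(-156\right) = -312$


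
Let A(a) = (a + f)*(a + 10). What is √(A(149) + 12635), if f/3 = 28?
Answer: √49682 ≈ 222.89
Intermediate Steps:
f = 84 (f = 3*28 = 84)
A(a) = (10 + a)*(84 + a) (A(a) = (a + 84)*(a + 10) = (84 + a)*(10 + a) = (10 + a)*(84 + a))
√(A(149) + 12635) = √((840 + 149² + 94*149) + 12635) = √((840 + 22201 + 14006) + 12635) = √(37047 + 12635) = √49682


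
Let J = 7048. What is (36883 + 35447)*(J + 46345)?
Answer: 3861915690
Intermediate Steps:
(36883 + 35447)*(J + 46345) = (36883 + 35447)*(7048 + 46345) = 72330*53393 = 3861915690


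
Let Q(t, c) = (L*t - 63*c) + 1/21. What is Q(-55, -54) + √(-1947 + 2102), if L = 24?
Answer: 43723/21 + √155 ≈ 2094.5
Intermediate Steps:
Q(t, c) = 1/21 - 63*c + 24*t (Q(t, c) = (24*t - 63*c) + 1/21 = (-63*c + 24*t) + 1/21 = 1/21 - 63*c + 24*t)
Q(-55, -54) + √(-1947 + 2102) = (1/21 - 63*(-54) + 24*(-55)) + √(-1947 + 2102) = (1/21 + 3402 - 1320) + √155 = 43723/21 + √155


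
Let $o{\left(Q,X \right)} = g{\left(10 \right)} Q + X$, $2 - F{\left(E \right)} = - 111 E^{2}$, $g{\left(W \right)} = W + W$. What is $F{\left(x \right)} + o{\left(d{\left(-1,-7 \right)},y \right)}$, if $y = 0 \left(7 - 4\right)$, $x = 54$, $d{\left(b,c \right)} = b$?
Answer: $323658$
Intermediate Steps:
$g{\left(W \right)} = 2 W$
$F{\left(E \right)} = 2 + 111 E^{2}$ ($F{\left(E \right)} = 2 - - 111 E^{2} = 2 + 111 E^{2}$)
$y = 0$ ($y = 0 \cdot 3 = 0$)
$o{\left(Q,X \right)} = X + 20 Q$ ($o{\left(Q,X \right)} = 2 \cdot 10 Q + X = 20 Q + X = X + 20 Q$)
$F{\left(x \right)} + o{\left(d{\left(-1,-7 \right)},y \right)} = \left(2 + 111 \cdot 54^{2}\right) + \left(0 + 20 \left(-1\right)\right) = \left(2 + 111 \cdot 2916\right) + \left(0 - 20\right) = \left(2 + 323676\right) - 20 = 323678 - 20 = 323658$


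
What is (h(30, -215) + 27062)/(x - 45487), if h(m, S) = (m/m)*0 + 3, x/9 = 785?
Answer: -27065/38422 ≈ -0.70441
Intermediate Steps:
x = 7065 (x = 9*785 = 7065)
h(m, S) = 3 (h(m, S) = 1*0 + 3 = 0 + 3 = 3)
(h(30, -215) + 27062)/(x - 45487) = (3 + 27062)/(7065 - 45487) = 27065/(-38422) = 27065*(-1/38422) = -27065/38422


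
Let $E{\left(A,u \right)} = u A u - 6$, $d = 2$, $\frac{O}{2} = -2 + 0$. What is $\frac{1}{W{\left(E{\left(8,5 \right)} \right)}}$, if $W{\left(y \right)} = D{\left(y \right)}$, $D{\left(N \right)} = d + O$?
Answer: $- \frac{1}{2} \approx -0.5$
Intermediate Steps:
$O = -4$ ($O = 2 \left(-2 + 0\right) = 2 \left(-2\right) = -4$)
$E{\left(A,u \right)} = -6 + A u^{2}$ ($E{\left(A,u \right)} = A u u - 6 = A u^{2} - 6 = -6 + A u^{2}$)
$D{\left(N \right)} = -2$ ($D{\left(N \right)} = 2 - 4 = -2$)
$W{\left(y \right)} = -2$
$\frac{1}{W{\left(E{\left(8,5 \right)} \right)}} = \frac{1}{-2} = - \frac{1}{2}$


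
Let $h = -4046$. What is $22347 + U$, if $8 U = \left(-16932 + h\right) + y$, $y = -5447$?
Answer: $\frac{152351}{8} \approx 19044.0$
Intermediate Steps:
$U = - \frac{26425}{8}$ ($U = \frac{\left(-16932 - 4046\right) - 5447}{8} = \frac{-20978 - 5447}{8} = \frac{1}{8} \left(-26425\right) = - \frac{26425}{8} \approx -3303.1$)
$22347 + U = 22347 - \frac{26425}{8} = \frac{152351}{8}$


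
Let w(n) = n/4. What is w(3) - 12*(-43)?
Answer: 2067/4 ≈ 516.75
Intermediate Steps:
w(n) = n/4 (w(n) = n*(¼) = n/4)
w(3) - 12*(-43) = (¼)*3 - 12*(-43) = ¾ + 516 = 2067/4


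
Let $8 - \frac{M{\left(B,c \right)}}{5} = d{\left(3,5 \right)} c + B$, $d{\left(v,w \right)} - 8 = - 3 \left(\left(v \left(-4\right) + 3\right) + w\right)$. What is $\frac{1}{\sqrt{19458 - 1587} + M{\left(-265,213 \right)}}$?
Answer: $- \frac{6645}{132462118} - \frac{\sqrt{17871}}{397386354} \approx -5.0502 \cdot 10^{-5}$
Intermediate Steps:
$d{\left(v,w \right)} = -1 - 3 w + 12 v$ ($d{\left(v,w \right)} = 8 - 3 \left(\left(v \left(-4\right) + 3\right) + w\right) = 8 - 3 \left(\left(- 4 v + 3\right) + w\right) = 8 - 3 \left(\left(3 - 4 v\right) + w\right) = 8 - 3 \left(3 + w - 4 v\right) = 8 - \left(9 - 12 v + 3 w\right) = -1 - 3 w + 12 v$)
$M{\left(B,c \right)} = 40 - 100 c - 5 B$ ($M{\left(B,c \right)} = 40 - 5 \left(\left(-1 - 15 + 12 \cdot 3\right) c + B\right) = 40 - 5 \left(\left(-1 - 15 + 36\right) c + B\right) = 40 - 5 \left(20 c + B\right) = 40 - 5 \left(B + 20 c\right) = 40 - \left(5 B + 100 c\right) = 40 - 100 c - 5 B$)
$\frac{1}{\sqrt{19458 - 1587} + M{\left(-265,213 \right)}} = \frac{1}{\sqrt{19458 - 1587} - 19935} = \frac{1}{\sqrt{17871} + \left(40 - 21300 + 1325\right)} = \frac{1}{\sqrt{17871} - 19935} = \frac{1}{-19935 + \sqrt{17871}}$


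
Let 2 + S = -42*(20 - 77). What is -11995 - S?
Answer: -14387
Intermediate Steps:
S = 2392 (S = -2 - 42*(20 - 77) = -2 - 42*(-57) = -2 + 2394 = 2392)
-11995 - S = -11995 - 1*2392 = -11995 - 2392 = -14387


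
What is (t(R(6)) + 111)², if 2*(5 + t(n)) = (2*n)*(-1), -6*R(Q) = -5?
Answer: 398161/36 ≈ 11060.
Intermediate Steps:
R(Q) = ⅚ (R(Q) = -⅙*(-5) = ⅚)
t(n) = -5 - n (t(n) = -5 + ((2*n)*(-1))/2 = -5 + (-2*n)/2 = -5 - n)
(t(R(6)) + 111)² = ((-5 - 1*⅚) + 111)² = ((-5 - ⅚) + 111)² = (-35/6 + 111)² = (631/6)² = 398161/36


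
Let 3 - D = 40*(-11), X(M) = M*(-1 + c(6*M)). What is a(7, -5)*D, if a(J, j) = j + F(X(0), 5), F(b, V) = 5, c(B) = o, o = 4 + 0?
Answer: 0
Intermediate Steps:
o = 4
c(B) = 4
X(M) = 3*M (X(M) = M*(-1 + 4) = M*3 = 3*M)
D = 443 (D = 3 - 40*(-11) = 3 - 1*(-440) = 3 + 440 = 443)
a(J, j) = 5 + j (a(J, j) = j + 5 = 5 + j)
a(7, -5)*D = (5 - 5)*443 = 0*443 = 0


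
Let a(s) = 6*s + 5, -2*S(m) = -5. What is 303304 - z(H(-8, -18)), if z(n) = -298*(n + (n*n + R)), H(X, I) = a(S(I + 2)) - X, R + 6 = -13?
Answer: 539618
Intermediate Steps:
S(m) = 5/2 (S(m) = -½*(-5) = 5/2)
a(s) = 5 + 6*s
R = -19 (R = -6 - 13 = -19)
H(X, I) = 20 - X (H(X, I) = (5 + 6*(5/2)) - X = (5 + 15) - X = 20 - X)
z(n) = 5662 - 298*n - 298*n² (z(n) = -298*(n + (n*n - 19)) = -298*(n + (n² - 19)) = -298*(n + (-19 + n²)) = -298*(-19 + n + n²) = 5662 - 298*n - 298*n²)
303304 - z(H(-8, -18)) = 303304 - (5662 - 298*(20 - 1*(-8)) - 298*(20 - 1*(-8))²) = 303304 - (5662 - 298*(20 + 8) - 298*(20 + 8)²) = 303304 - (5662 - 298*28 - 298*28²) = 303304 - (5662 - 8344 - 298*784) = 303304 - (5662 - 8344 - 233632) = 303304 - 1*(-236314) = 303304 + 236314 = 539618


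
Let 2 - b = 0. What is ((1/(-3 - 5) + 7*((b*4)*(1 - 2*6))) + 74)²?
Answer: 18809569/64 ≈ 2.9390e+5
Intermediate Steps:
b = 2 (b = 2 - 1*0 = 2 + 0 = 2)
((1/(-3 - 5) + 7*((b*4)*(1 - 2*6))) + 74)² = ((1/(-3 - 5) + 7*((2*4)*(1 - 2*6))) + 74)² = ((1/(-8) + 7*(8*(1 - 12))) + 74)² = ((-⅛ + 7*(8*(-11))) + 74)² = ((-⅛ + 7*(-88)) + 74)² = ((-⅛ - 616) + 74)² = (-4929/8 + 74)² = (-4337/8)² = 18809569/64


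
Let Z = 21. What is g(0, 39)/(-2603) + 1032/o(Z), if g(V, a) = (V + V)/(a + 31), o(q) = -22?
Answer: -516/11 ≈ -46.909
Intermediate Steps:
g(V, a) = 2*V/(31 + a) (g(V, a) = (2*V)/(31 + a) = 2*V/(31 + a))
g(0, 39)/(-2603) + 1032/o(Z) = (2*0/(31 + 39))/(-2603) + 1032/(-22) = (2*0/70)*(-1/2603) + 1032*(-1/22) = (2*0*(1/70))*(-1/2603) - 516/11 = 0*(-1/2603) - 516/11 = 0 - 516/11 = -516/11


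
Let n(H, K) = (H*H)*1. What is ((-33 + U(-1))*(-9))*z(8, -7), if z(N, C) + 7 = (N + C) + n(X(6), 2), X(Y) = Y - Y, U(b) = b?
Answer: -1836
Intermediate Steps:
X(Y) = 0
n(H, K) = H² (n(H, K) = H²*1 = H²)
z(N, C) = -7 + C + N (z(N, C) = -7 + ((N + C) + 0²) = -7 + ((C + N) + 0) = -7 + (C + N) = -7 + C + N)
((-33 + U(-1))*(-9))*z(8, -7) = ((-33 - 1)*(-9))*(-7 - 7 + 8) = -34*(-9)*(-6) = 306*(-6) = -1836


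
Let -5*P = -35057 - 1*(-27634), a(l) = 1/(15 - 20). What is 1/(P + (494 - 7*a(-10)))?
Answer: 1/1980 ≈ 0.00050505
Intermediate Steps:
a(l) = -1/5 (a(l) = 1/(-5) = -1/5)
P = 7423/5 (P = -(-35057 - 1*(-27634))/5 = -(-35057 + 27634)/5 = -1/5*(-7423) = 7423/5 ≈ 1484.6)
1/(P + (494 - 7*a(-10))) = 1/(7423/5 + (494 - 7*(-1/5))) = 1/(7423/5 + (494 + 7/5)) = 1/(7423/5 + 2477/5) = 1/1980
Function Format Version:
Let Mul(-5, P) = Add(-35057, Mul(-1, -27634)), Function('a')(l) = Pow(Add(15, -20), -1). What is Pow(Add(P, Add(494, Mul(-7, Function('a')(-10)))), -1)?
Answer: Rational(1, 1980) ≈ 0.00050505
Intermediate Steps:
Function('a')(l) = Rational(-1, 5) (Function('a')(l) = Pow(-5, -1) = Rational(-1, 5))
P = Rational(7423, 5) (P = Mul(Rational(-1, 5), Add(-35057, Mul(-1, -27634))) = Mul(Rational(-1, 5), Add(-35057, 27634)) = Mul(Rational(-1, 5), -7423) = Rational(7423, 5) ≈ 1484.6)
Pow(Add(P, Add(494, Mul(-7, Function('a')(-10)))), -1) = Pow(Add(Rational(7423, 5), Add(494, Mul(-7, Rational(-1, 5)))), -1) = Pow(Add(Rational(7423, 5), Add(494, Rational(7, 5))), -1) = Pow(Add(Rational(7423, 5), Rational(2477, 5)), -1) = Pow(1980, -1) = Rational(1, 1980)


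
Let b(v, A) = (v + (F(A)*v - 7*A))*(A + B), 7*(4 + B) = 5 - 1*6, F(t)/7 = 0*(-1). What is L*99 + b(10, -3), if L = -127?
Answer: -89561/7 ≈ -12794.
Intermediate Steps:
F(t) = 0 (F(t) = 7*(0*(-1)) = 7*0 = 0)
B = -29/7 (B = -4 + (5 - 1*6)/7 = -4 + (5 - 6)/7 = -4 + (1/7)*(-1) = -4 - 1/7 = -29/7 ≈ -4.1429)
b(v, A) = (-29/7 + A)*(v - 7*A) (b(v, A) = (v + (0*v - 7*A))*(A - 29/7) = (v + (0 - 7*A))*(-29/7 + A) = (v - 7*A)*(-29/7 + A) = (-29/7 + A)*(v - 7*A))
L*99 + b(10, -3) = -127*99 + (-7*(-3)**2 + 29*(-3) - 29/7*10 - 3*10) = -12573 + (-7*9 - 87 - 290/7 - 30) = -12573 + (-63 - 87 - 290/7 - 30) = -12573 - 1550/7 = -89561/7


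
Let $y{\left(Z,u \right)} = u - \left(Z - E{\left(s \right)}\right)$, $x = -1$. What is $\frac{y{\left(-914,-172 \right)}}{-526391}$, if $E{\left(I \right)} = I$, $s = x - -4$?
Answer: $- \frac{745}{526391} \approx -0.0014153$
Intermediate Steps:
$s = 3$ ($s = -1 - -4 = -1 + 4 = 3$)
$y{\left(Z,u \right)} = 3 + u - Z$ ($y{\left(Z,u \right)} = u - \left(-3 + Z\right) = 3 + u - Z$)
$\frac{y{\left(-914,-172 \right)}}{-526391} = \frac{3 - 172 - -914}{-526391} = \left(3 - 172 + 914\right) \left(- \frac{1}{526391}\right) = 745 \left(- \frac{1}{526391}\right) = - \frac{745}{526391}$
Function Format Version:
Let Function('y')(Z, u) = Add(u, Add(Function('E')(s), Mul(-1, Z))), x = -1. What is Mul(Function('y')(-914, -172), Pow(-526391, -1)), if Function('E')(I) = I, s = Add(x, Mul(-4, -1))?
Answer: Rational(-745, 526391) ≈ -0.0014153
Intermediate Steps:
s = 3 (s = Add(-1, Mul(-4, -1)) = Add(-1, 4) = 3)
Function('y')(Z, u) = Add(3, u, Mul(-1, Z)) (Function('y')(Z, u) = Add(u, Add(3, Mul(-1, Z))) = Add(3, u, Mul(-1, Z)))
Mul(Function('y')(-914, -172), Pow(-526391, -1)) = Mul(Add(3, -172, Mul(-1, -914)), Pow(-526391, -1)) = Mul(Add(3, -172, 914), Rational(-1, 526391)) = Mul(745, Rational(-1, 526391)) = Rational(-745, 526391)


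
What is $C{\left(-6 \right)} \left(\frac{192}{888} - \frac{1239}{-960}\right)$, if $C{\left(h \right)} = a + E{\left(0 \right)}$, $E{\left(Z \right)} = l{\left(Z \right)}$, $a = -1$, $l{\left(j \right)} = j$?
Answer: $- \frac{17841}{11840} \approx -1.5068$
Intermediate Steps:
$E{\left(Z \right)} = Z$
$C{\left(h \right)} = -1$ ($C{\left(h \right)} = -1 + 0 = -1$)
$C{\left(-6 \right)} \left(\frac{192}{888} - \frac{1239}{-960}\right) = - (\frac{192}{888} - \frac{1239}{-960}) = - (192 \cdot \frac{1}{888} - - \frac{413}{320}) = - (\frac{8}{37} + \frac{413}{320}) = \left(-1\right) \frac{17841}{11840} = - \frac{17841}{11840}$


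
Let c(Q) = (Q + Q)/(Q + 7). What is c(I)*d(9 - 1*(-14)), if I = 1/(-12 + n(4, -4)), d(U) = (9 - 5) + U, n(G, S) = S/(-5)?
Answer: -30/43 ≈ -0.69767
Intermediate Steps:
n(G, S) = -S/5 (n(G, S) = S*(-⅕) = -S/5)
d(U) = 4 + U
I = -5/56 (I = 1/(-12 - ⅕*(-4)) = 1/(-12 + ⅘) = 1/(-56/5) = -5/56 ≈ -0.089286)
c(Q) = 2*Q/(7 + Q) (c(Q) = (2*Q)/(7 + Q) = 2*Q/(7 + Q))
c(I)*d(9 - 1*(-14)) = (2*(-5/56)/(7 - 5/56))*(4 + (9 - 1*(-14))) = (2*(-5/56)/(387/56))*(4 + (9 + 14)) = (2*(-5/56)*(56/387))*(4 + 23) = -10/387*27 = -30/43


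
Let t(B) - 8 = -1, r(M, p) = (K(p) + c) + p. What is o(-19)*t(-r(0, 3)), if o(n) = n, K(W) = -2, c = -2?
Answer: -133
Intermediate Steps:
r(M, p) = -4 + p (r(M, p) = (-2 - 2) + p = -4 + p)
t(B) = 7 (t(B) = 8 - 1 = 7)
o(-19)*t(-r(0, 3)) = -19*7 = -133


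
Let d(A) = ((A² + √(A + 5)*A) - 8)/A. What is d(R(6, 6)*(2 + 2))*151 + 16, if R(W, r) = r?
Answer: 10769/3 + 151*√29 ≈ 4402.8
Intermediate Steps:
d(A) = (-8 + A² + A*√(5 + A))/A (d(A) = ((A² + √(5 + A)*A) - 8)/A = ((A² + A*√(5 + A)) - 8)/A = (-8 + A² + A*√(5 + A))/A)
d(R(6, 6)*(2 + 2))*151 + 16 = (6*(2 + 2) + √(5 + 6*(2 + 2)) - 8*1/(6*(2 + 2)))*151 + 16 = (6*4 + √(5 + 6*4) - 8/(6*4))*151 + 16 = (24 + √(5 + 24) - 8/24)*151 + 16 = (24 + √29 - 8*1/24)*151 + 16 = (24 + √29 - ⅓)*151 + 16 = (71/3 + √29)*151 + 16 = (10721/3 + 151*√29) + 16 = 10769/3 + 151*√29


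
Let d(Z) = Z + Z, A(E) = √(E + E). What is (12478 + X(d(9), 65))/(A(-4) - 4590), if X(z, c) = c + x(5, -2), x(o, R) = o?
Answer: -14398830/5267027 - 6274*I*√2/5267027 ≈ -2.7338 - 0.0016846*I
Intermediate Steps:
A(E) = √2*√E (A(E) = √(2*E) = √2*√E)
d(Z) = 2*Z
X(z, c) = 5 + c (X(z, c) = c + 5 = 5 + c)
(12478 + X(d(9), 65))/(A(-4) - 4590) = (12478 + (5 + 65))/(√2*√(-4) - 4590) = (12478 + 70)/(√2*(2*I) - 4590) = 12548/(2*I*√2 - 4590) = 12548/(-4590 + 2*I*√2)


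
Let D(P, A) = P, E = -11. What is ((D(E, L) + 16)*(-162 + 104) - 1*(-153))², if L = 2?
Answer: 18769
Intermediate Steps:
((D(E, L) + 16)*(-162 + 104) - 1*(-153))² = ((-11 + 16)*(-162 + 104) - 1*(-153))² = (5*(-58) + 153)² = (-290 + 153)² = (-137)² = 18769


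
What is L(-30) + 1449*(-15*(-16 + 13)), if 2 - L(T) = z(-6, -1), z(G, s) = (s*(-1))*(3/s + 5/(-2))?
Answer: 130425/2 ≈ 65213.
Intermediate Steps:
z(G, s) = -s*(-5/2 + 3/s) (z(G, s) = (-s)*(3/s + 5*(-½)) = (-s)*(3/s - 5/2) = (-s)*(-5/2 + 3/s) = -s*(-5/2 + 3/s))
L(T) = 15/2 (L(T) = 2 - (-3 + (5/2)*(-1)) = 2 - (-3 - 5/2) = 2 - 1*(-11/2) = 2 + 11/2 = 15/2)
L(-30) + 1449*(-15*(-16 + 13)) = 15/2 + 1449*(-15*(-16 + 13)) = 15/2 + 1449*(-15*(-3)) = 15/2 + 1449*45 = 15/2 + 65205 = 130425/2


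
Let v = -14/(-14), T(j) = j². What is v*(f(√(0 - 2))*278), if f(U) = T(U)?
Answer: -556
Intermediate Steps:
f(U) = U²
v = 1 (v = -14*(-1/14) = 1)
v*(f(√(0 - 2))*278) = 1*((√(0 - 2))²*278) = 1*((√(-2))²*278) = 1*((I*√2)²*278) = 1*(-2*278) = 1*(-556) = -556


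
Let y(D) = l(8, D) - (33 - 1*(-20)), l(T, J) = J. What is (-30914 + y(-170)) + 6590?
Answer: -24547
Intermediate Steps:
y(D) = -53 + D (y(D) = D - (33 - 1*(-20)) = D - (33 + 20) = D - 1*53 = D - 53 = -53 + D)
(-30914 + y(-170)) + 6590 = (-30914 + (-53 - 170)) + 6590 = (-30914 - 223) + 6590 = -31137 + 6590 = -24547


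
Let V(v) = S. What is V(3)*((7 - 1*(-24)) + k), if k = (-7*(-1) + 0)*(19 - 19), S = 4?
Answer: 124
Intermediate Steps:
V(v) = 4
k = 0 (k = (7 + 0)*0 = 7*0 = 0)
V(3)*((7 - 1*(-24)) + k) = 4*((7 - 1*(-24)) + 0) = 4*((7 + 24) + 0) = 4*(31 + 0) = 4*31 = 124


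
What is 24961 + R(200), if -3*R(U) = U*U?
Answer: 34883/3 ≈ 11628.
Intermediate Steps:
R(U) = -U**2/3 (R(U) = -U*U/3 = -U**2/3)
24961 + R(200) = 24961 - 1/3*200**2 = 24961 - 1/3*40000 = 24961 - 40000/3 = 34883/3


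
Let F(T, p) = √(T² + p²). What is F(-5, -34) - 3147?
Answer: -3147 + √1181 ≈ -3112.6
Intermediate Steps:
F(-5, -34) - 3147 = √((-5)² + (-34)²) - 3147 = √(25 + 1156) - 3147 = √1181 - 3147 = -3147 + √1181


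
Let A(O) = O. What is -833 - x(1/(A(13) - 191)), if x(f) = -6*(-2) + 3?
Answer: -848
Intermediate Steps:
x(f) = 15 (x(f) = 12 + 3 = 15)
-833 - x(1/(A(13) - 191)) = -833 - 1*15 = -833 - 15 = -848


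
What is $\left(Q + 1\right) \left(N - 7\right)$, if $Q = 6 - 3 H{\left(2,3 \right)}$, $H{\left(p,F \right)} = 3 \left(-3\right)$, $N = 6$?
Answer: $-34$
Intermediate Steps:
$H{\left(p,F \right)} = -9$
$Q = 33$ ($Q = 6 - -27 = 6 + 27 = 33$)
$\left(Q + 1\right) \left(N - 7\right) = \left(33 + 1\right) \left(6 - 7\right) = 34 \left(-1\right) = -34$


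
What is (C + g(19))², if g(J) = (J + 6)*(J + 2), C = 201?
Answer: 527076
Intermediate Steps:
g(J) = (2 + J)*(6 + J) (g(J) = (6 + J)*(2 + J) = (2 + J)*(6 + J))
(C + g(19))² = (201 + (12 + 19² + 8*19))² = (201 + (12 + 361 + 152))² = (201 + 525)² = 726² = 527076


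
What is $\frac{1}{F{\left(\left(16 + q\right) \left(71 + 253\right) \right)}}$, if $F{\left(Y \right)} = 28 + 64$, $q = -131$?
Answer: $\frac{1}{92} \approx 0.01087$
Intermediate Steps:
$F{\left(Y \right)} = 92$
$\frac{1}{F{\left(\left(16 + q\right) \left(71 + 253\right) \right)}} = \frac{1}{92}$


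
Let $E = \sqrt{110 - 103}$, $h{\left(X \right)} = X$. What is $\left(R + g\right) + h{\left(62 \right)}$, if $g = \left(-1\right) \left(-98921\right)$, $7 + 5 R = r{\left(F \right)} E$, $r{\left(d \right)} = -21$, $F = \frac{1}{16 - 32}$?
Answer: $\frac{494908}{5} - \frac{21 \sqrt{7}}{5} \approx 98971.0$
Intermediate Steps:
$F = - \frac{1}{16}$ ($F = \frac{1}{-16} = - \frac{1}{16} \approx -0.0625$)
$E = \sqrt{7} \approx 2.6458$
$R = - \frac{7}{5} - \frac{21 \sqrt{7}}{5}$ ($R = - \frac{7}{5} + \frac{\left(-21\right) \sqrt{7}}{5} = - \frac{7}{5} - \frac{21 \sqrt{7}}{5} \approx -12.512$)
$g = 98921$
$\left(R + g\right) + h{\left(62 \right)} = \left(\left(- \frac{7}{5} - \frac{21 \sqrt{7}}{5}\right) + 98921\right) + 62 = \left(\frac{494598}{5} - \frac{21 \sqrt{7}}{5}\right) + 62 = \frac{494908}{5} - \frac{21 \sqrt{7}}{5}$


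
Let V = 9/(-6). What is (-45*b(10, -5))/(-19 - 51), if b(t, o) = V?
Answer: -27/28 ≈ -0.96429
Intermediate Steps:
V = -3/2 (V = 9*(-⅙) = -3/2 ≈ -1.5000)
b(t, o) = -3/2
(-45*b(10, -5))/(-19 - 51) = (-45*(-3/2))/(-19 - 51) = (135/2)/(-70) = (135/2)*(-1/70) = -27/28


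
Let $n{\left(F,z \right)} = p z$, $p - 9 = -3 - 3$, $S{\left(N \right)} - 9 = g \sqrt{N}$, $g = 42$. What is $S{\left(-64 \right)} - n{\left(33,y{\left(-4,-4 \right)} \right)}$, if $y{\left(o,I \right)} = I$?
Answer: $21 + 336 i \approx 21.0 + 336.0 i$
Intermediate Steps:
$S{\left(N \right)} = 9 + 42 \sqrt{N}$
$p = 3$ ($p = 9 - 6 = 3$)
$n{\left(F,z \right)} = 3 z$
$S{\left(-64 \right)} - n{\left(33,y{\left(-4,-4 \right)} \right)} = \left(9 + 42 \sqrt{-64}\right) - 3 \left(-4\right) = \left(9 + 42 \cdot 8 i\right) - -12 = \left(9 + 336 i\right) + 12 = 21 + 336 i$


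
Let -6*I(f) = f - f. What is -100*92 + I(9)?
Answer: -9200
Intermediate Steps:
I(f) = 0 (I(f) = -(f - f)/6 = -1/6*0 = 0)
-100*92 + I(9) = -100*92 + 0 = -9200 + 0 = -9200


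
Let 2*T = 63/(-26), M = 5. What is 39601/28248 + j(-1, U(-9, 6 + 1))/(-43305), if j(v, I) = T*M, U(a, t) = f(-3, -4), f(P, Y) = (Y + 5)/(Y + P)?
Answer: 1486413433/1060175688 ≈ 1.4020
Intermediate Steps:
f(P, Y) = (5 + Y)/(P + Y)
U(a, t) = -⅐ (U(a, t) = (5 - 4)/(-3 - 4) = 1/(-7) = -⅐*1 = -⅐)
T = -63/52 (T = (63/(-26))/2 = (63*(-1/26))/2 = (½)*(-63/26) = -63/52 ≈ -1.2115)
j(v, I) = -315/52 (j(v, I) = -63/52*5 = -315/52)
39601/28248 + j(-1, U(-9, 6 + 1))/(-43305) = 39601/28248 - 315/52/(-43305) = 39601*(1/28248) - 315/52*(-1/43305) = 39601/28248 + 21/150124 = 1486413433/1060175688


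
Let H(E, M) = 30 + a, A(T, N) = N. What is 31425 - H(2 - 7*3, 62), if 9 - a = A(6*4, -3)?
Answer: 31383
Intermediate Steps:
a = 12 (a = 9 - 1*(-3) = 9 + 3 = 12)
H(E, M) = 42 (H(E, M) = 30 + 12 = 42)
31425 - H(2 - 7*3, 62) = 31425 - 1*42 = 31425 - 42 = 31383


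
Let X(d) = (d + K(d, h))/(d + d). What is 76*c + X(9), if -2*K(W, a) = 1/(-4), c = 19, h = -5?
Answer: 208009/144 ≈ 1444.5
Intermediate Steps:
K(W, a) = ⅛ (K(W, a) = -½/(-4) = -½*(-¼) = ⅛)
X(d) = (⅛ + d)/(2*d) (X(d) = (d + ⅛)/(d + d) = (⅛ + d)/((2*d)) = (⅛ + d)*(1/(2*d)) = (⅛ + d)/(2*d))
76*c + X(9) = 76*19 + (1/16)*(1 + 8*9)/9 = 1444 + (1/16)*(⅑)*(1 + 72) = 1444 + (1/16)*(⅑)*73 = 1444 + 73/144 = 208009/144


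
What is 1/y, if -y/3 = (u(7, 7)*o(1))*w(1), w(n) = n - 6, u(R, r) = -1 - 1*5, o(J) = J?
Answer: -1/90 ≈ -0.011111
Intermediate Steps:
u(R, r) = -6 (u(R, r) = -1 - 5 = -6)
w(n) = -6 + n
y = -90 (y = -3*(-6*1)*(-6 + 1) = -(-18)*(-5) = -3*30 = -90)
1/y = 1/(-90) = -1/90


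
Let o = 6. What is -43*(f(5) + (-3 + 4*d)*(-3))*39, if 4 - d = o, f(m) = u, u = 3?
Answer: -60372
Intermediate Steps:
f(m) = 3
d = -2 (d = 4 - 1*6 = 4 - 6 = -2)
-43*(f(5) + (-3 + 4*d)*(-3))*39 = -43*(3 + (-3 + 4*(-2))*(-3))*39 = -43*(3 + (-3 - 8)*(-3))*39 = -43*(3 - 11*(-3))*39 = -43*(3 + 33)*39 = -43*36*39 = -1548*39 = -60372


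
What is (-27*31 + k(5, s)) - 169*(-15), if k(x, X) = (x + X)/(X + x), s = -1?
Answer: 1699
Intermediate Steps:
k(x, X) = 1 (k(x, X) = (X + x)/(X + x) = 1)
(-27*31 + k(5, s)) - 169*(-15) = (-27*31 + 1) - 169*(-15) = (-837 + 1) - 1*(-2535) = -836 + 2535 = 1699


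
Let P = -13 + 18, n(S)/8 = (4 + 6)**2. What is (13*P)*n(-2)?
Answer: 52000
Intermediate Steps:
n(S) = 800 (n(S) = 8*(4 + 6)**2 = 8*10**2 = 8*100 = 800)
P = 5
(13*P)*n(-2) = (13*5)*800 = 65*800 = 52000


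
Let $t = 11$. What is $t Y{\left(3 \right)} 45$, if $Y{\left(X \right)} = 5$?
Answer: $2475$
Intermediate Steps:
$t Y{\left(3 \right)} 45 = 11 \cdot 5 \cdot 45 = 55 \cdot 45 = 2475$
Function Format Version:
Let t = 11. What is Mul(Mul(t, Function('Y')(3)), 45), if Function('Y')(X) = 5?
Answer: 2475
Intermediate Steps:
Mul(Mul(t, Function('Y')(3)), 45) = Mul(Mul(11, 5), 45) = Mul(55, 45) = 2475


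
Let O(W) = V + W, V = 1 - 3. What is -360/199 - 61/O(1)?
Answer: 11779/199 ≈ 59.191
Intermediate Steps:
V = -2
O(W) = -2 + W
-360/199 - 61/O(1) = -360/199 - 61/(-2 + 1) = -360*1/199 - 61/(-1) = -360/199 - 61*(-1) = -360/199 + 61 = 11779/199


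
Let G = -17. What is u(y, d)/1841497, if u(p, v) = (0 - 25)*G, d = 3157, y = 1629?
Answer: 425/1841497 ≈ 0.00023079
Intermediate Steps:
u(p, v) = 425 (u(p, v) = (0 - 25)*(-17) = -25*(-17) = 425)
u(y, d)/1841497 = 425/1841497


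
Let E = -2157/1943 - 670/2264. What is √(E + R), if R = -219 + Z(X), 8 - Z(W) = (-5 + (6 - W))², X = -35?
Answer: I*√1824302009462109/1099738 ≈ 38.838*I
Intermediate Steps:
Z(W) = 8 - (1 - W)² (Z(W) = 8 - (-5 + (6 - W))² = 8 - (1 - W)²)
E = -3092629/2199476 (E = -2157*1/1943 - 670*1/2264 = -2157/1943 - 335/1132 = -3092629/2199476 ≈ -1.4061)
R = -1507 (R = -219 + (8 - (-1 - 35)²) = -219 + (8 - 1*(-36)²) = -219 + (8 - 1*1296) = -219 + (8 - 1296) = -219 - 1288 = -1507)
√(E + R) = √(-3092629/2199476 - 1507) = √(-3317702961/2199476) = I*√1824302009462109/1099738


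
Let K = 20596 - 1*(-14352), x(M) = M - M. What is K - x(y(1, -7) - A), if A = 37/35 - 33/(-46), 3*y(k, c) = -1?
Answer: 34948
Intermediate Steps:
y(k, c) = -1/3 (y(k, c) = (1/3)*(-1) = -1/3)
A = 2857/1610 (A = 37*(1/35) - 33*(-1/46) = 37/35 + 33/46 = 2857/1610 ≈ 1.7745)
x(M) = 0
K = 34948 (K = 20596 + 14352 = 34948)
K - x(y(1, -7) - A) = 34948 - 1*0 = 34948 + 0 = 34948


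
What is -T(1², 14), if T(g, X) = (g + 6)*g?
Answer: -7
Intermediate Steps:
T(g, X) = g*(6 + g) (T(g, X) = (6 + g)*g = g*(6 + g))
-T(1², 14) = -1²*(6 + 1²) = -(6 + 1) = -7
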